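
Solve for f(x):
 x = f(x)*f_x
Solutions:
 f(x) = -sqrt(C1 + x^2)
 f(x) = sqrt(C1 + x^2)


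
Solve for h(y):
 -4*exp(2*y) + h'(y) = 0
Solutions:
 h(y) = C1 + 2*exp(2*y)


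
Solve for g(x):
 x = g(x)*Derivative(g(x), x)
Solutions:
 g(x) = -sqrt(C1 + x^2)
 g(x) = sqrt(C1 + x^2)


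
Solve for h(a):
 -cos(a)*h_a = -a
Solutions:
 h(a) = C1 + Integral(a/cos(a), a)


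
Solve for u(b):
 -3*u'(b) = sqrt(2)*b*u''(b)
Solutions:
 u(b) = C1 + C2*b^(1 - 3*sqrt(2)/2)


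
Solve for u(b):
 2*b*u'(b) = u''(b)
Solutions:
 u(b) = C1 + C2*erfi(b)


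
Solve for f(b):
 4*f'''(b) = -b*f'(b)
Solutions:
 f(b) = C1 + Integral(C2*airyai(-2^(1/3)*b/2) + C3*airybi(-2^(1/3)*b/2), b)


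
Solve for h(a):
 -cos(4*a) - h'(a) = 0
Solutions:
 h(a) = C1 - sin(4*a)/4


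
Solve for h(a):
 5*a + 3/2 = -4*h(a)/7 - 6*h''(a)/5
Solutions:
 h(a) = C1*sin(sqrt(210)*a/21) + C2*cos(sqrt(210)*a/21) - 35*a/4 - 21/8


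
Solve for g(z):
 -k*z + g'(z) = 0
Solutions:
 g(z) = C1 + k*z^2/2


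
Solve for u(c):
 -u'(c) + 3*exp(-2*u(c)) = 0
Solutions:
 u(c) = log(-sqrt(C1 + 6*c))
 u(c) = log(C1 + 6*c)/2


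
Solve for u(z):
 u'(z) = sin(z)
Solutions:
 u(z) = C1 - cos(z)


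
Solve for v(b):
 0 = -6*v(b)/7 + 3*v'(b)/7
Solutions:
 v(b) = C1*exp(2*b)


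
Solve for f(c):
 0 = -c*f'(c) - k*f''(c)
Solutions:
 f(c) = C1 + C2*sqrt(k)*erf(sqrt(2)*c*sqrt(1/k)/2)


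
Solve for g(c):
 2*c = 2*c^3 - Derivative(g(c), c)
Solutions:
 g(c) = C1 + c^4/2 - c^2


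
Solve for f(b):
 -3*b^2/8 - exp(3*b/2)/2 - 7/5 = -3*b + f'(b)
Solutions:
 f(b) = C1 - b^3/8 + 3*b^2/2 - 7*b/5 - exp(3*b/2)/3


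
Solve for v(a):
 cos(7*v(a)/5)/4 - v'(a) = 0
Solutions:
 -a/4 - 5*log(sin(7*v(a)/5) - 1)/14 + 5*log(sin(7*v(a)/5) + 1)/14 = C1


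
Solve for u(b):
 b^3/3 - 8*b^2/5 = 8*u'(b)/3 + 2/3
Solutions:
 u(b) = C1 + b^4/32 - b^3/5 - b/4


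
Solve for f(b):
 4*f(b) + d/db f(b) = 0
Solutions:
 f(b) = C1*exp(-4*b)


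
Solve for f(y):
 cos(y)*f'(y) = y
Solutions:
 f(y) = C1 + Integral(y/cos(y), y)


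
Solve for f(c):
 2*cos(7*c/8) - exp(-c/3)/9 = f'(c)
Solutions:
 f(c) = C1 + 16*sin(7*c/8)/7 + exp(-c/3)/3


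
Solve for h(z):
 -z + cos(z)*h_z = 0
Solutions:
 h(z) = C1 + Integral(z/cos(z), z)


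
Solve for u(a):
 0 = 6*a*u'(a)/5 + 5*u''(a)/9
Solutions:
 u(a) = C1 + C2*erf(3*sqrt(3)*a/5)


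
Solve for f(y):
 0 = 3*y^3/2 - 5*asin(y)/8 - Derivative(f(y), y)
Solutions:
 f(y) = C1 + 3*y^4/8 - 5*y*asin(y)/8 - 5*sqrt(1 - y^2)/8


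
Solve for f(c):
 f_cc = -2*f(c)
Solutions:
 f(c) = C1*sin(sqrt(2)*c) + C2*cos(sqrt(2)*c)


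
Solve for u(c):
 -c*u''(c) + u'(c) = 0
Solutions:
 u(c) = C1 + C2*c^2


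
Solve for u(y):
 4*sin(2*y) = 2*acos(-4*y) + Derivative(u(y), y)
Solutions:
 u(y) = C1 - 2*y*acos(-4*y) - sqrt(1 - 16*y^2)/2 - 2*cos(2*y)


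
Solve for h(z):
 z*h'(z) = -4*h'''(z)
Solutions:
 h(z) = C1 + Integral(C2*airyai(-2^(1/3)*z/2) + C3*airybi(-2^(1/3)*z/2), z)


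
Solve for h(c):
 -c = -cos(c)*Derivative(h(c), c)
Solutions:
 h(c) = C1 + Integral(c/cos(c), c)


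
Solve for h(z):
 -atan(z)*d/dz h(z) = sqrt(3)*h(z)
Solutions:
 h(z) = C1*exp(-sqrt(3)*Integral(1/atan(z), z))


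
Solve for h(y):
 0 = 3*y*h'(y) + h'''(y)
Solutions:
 h(y) = C1 + Integral(C2*airyai(-3^(1/3)*y) + C3*airybi(-3^(1/3)*y), y)


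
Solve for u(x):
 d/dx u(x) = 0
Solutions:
 u(x) = C1


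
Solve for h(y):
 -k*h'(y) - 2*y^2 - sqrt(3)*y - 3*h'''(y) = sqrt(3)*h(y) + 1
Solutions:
 h(y) = C1*exp(2^(1/3)*y*(2*k/(sqrt(4*k^3 + 243) + 9*sqrt(3))^(1/3) - 2^(1/3)*(sqrt(4*k^3 + 243) + 9*sqrt(3))^(1/3))/6) + C2*exp(2^(1/3)*y*(8*k/((-1 + sqrt(3)*I)*(sqrt(4*k^3 + 243) + 9*sqrt(3))^(1/3)) + 2^(1/3)*(sqrt(4*k^3 + 243) + 9*sqrt(3))^(1/3) - 2^(1/3)*sqrt(3)*I*(sqrt(4*k^3 + 243) + 9*sqrt(3))^(1/3))/12) + C3*exp(2^(1/3)*y*(-8*k/((1 + sqrt(3)*I)*(sqrt(4*k^3 + 243) + 9*sqrt(3))^(1/3)) + 2^(1/3)*(sqrt(4*k^3 + 243) + 9*sqrt(3))^(1/3) + 2^(1/3)*sqrt(3)*I*(sqrt(4*k^3 + 243) + 9*sqrt(3))^(1/3))/12) - 4*sqrt(3)*k^2/9 + 4*k*y/3 + sqrt(3)*k/3 - 2*sqrt(3)*y^2/3 - y - sqrt(3)/3


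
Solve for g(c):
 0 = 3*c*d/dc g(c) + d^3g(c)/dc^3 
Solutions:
 g(c) = C1 + Integral(C2*airyai(-3^(1/3)*c) + C3*airybi(-3^(1/3)*c), c)


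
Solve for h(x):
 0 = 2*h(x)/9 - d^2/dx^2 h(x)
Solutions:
 h(x) = C1*exp(-sqrt(2)*x/3) + C2*exp(sqrt(2)*x/3)


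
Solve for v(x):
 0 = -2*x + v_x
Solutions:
 v(x) = C1 + x^2


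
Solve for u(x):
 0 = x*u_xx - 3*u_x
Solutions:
 u(x) = C1 + C2*x^4


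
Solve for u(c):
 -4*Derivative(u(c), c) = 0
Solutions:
 u(c) = C1


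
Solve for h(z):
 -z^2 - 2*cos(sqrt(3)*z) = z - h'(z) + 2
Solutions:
 h(z) = C1 + z^3/3 + z^2/2 + 2*z + 2*sqrt(3)*sin(sqrt(3)*z)/3


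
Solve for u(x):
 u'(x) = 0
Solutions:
 u(x) = C1


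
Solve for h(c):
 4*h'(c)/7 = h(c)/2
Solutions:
 h(c) = C1*exp(7*c/8)


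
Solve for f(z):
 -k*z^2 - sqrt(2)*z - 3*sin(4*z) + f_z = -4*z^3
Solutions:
 f(z) = C1 + k*z^3/3 - z^4 + sqrt(2)*z^2/2 - 3*cos(4*z)/4


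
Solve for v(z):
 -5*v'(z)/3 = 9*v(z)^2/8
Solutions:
 v(z) = 40/(C1 + 27*z)


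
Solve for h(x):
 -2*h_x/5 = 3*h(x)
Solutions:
 h(x) = C1*exp(-15*x/2)


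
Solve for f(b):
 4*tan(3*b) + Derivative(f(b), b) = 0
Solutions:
 f(b) = C1 + 4*log(cos(3*b))/3


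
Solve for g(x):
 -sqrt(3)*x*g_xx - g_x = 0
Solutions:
 g(x) = C1 + C2*x^(1 - sqrt(3)/3)


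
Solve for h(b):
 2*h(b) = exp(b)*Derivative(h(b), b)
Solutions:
 h(b) = C1*exp(-2*exp(-b))


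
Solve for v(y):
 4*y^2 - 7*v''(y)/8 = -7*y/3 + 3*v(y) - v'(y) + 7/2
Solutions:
 v(y) = 4*y^2/3 + 5*y/3 + (C1*sin(2*sqrt(38)*y/7) + C2*cos(2*sqrt(38)*y/7))*exp(4*y/7) - 25/18


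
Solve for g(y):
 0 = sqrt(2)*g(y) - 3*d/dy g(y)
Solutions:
 g(y) = C1*exp(sqrt(2)*y/3)


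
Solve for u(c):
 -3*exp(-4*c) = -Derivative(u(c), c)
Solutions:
 u(c) = C1 - 3*exp(-4*c)/4


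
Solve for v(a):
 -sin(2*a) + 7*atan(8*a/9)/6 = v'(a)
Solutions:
 v(a) = C1 + 7*a*atan(8*a/9)/6 - 21*log(64*a^2 + 81)/32 + cos(2*a)/2


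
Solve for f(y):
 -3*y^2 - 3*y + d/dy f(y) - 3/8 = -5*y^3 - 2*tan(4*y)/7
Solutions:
 f(y) = C1 - 5*y^4/4 + y^3 + 3*y^2/2 + 3*y/8 + log(cos(4*y))/14


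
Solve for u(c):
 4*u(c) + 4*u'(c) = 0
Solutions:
 u(c) = C1*exp(-c)


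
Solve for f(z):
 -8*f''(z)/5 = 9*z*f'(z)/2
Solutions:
 f(z) = C1 + C2*erf(3*sqrt(10)*z/8)


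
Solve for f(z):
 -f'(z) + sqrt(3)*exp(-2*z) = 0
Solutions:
 f(z) = C1 - sqrt(3)*exp(-2*z)/2


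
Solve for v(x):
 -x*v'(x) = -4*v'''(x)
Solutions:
 v(x) = C1 + Integral(C2*airyai(2^(1/3)*x/2) + C3*airybi(2^(1/3)*x/2), x)


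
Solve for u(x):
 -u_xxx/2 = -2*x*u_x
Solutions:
 u(x) = C1 + Integral(C2*airyai(2^(2/3)*x) + C3*airybi(2^(2/3)*x), x)


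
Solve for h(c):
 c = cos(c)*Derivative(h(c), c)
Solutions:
 h(c) = C1 + Integral(c/cos(c), c)


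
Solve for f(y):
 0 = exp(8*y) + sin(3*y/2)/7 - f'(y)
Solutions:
 f(y) = C1 + exp(8*y)/8 - 2*cos(3*y/2)/21


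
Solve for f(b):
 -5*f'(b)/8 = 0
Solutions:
 f(b) = C1


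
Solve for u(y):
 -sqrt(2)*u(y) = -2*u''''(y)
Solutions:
 u(y) = C1*exp(-2^(7/8)*y/2) + C2*exp(2^(7/8)*y/2) + C3*sin(2^(7/8)*y/2) + C4*cos(2^(7/8)*y/2)


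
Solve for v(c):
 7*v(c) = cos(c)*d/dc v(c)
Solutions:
 v(c) = C1*sqrt(sin(c) + 1)*(sin(c)^3 + 3*sin(c)^2 + 3*sin(c) + 1)/(sqrt(sin(c) - 1)*(sin(c)^3 - 3*sin(c)^2 + 3*sin(c) - 1))


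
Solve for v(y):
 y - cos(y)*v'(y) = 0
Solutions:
 v(y) = C1 + Integral(y/cos(y), y)


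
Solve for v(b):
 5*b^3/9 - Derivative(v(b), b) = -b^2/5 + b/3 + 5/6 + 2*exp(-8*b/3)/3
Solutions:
 v(b) = C1 + 5*b^4/36 + b^3/15 - b^2/6 - 5*b/6 + exp(-8*b/3)/4


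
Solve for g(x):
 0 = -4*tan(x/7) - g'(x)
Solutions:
 g(x) = C1 + 28*log(cos(x/7))


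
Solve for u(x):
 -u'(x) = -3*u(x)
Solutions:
 u(x) = C1*exp(3*x)


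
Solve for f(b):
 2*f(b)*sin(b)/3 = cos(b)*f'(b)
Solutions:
 f(b) = C1/cos(b)^(2/3)


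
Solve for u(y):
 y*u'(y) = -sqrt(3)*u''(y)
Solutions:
 u(y) = C1 + C2*erf(sqrt(2)*3^(3/4)*y/6)


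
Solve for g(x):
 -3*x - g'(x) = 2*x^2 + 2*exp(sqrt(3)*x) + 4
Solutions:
 g(x) = C1 - 2*x^3/3 - 3*x^2/2 - 4*x - 2*sqrt(3)*exp(sqrt(3)*x)/3


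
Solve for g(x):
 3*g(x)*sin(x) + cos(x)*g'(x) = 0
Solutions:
 g(x) = C1*cos(x)^3


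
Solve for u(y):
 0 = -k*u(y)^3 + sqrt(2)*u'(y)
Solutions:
 u(y) = -sqrt(-1/(C1 + sqrt(2)*k*y))
 u(y) = sqrt(-1/(C1 + sqrt(2)*k*y))


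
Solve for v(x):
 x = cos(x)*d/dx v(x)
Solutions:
 v(x) = C1 + Integral(x/cos(x), x)


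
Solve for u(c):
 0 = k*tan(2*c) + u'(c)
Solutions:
 u(c) = C1 + k*log(cos(2*c))/2


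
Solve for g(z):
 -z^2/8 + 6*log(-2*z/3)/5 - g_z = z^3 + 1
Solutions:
 g(z) = C1 - z^4/4 - z^3/24 + 6*z*log(-z)/5 + z*(-11 - 6*log(3) + 6*log(2))/5


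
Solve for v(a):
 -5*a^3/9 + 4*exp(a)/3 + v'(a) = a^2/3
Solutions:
 v(a) = C1 + 5*a^4/36 + a^3/9 - 4*exp(a)/3


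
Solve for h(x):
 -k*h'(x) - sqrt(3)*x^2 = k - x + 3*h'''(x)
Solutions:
 h(x) = C1 + C2*exp(-sqrt(3)*x*sqrt(-k)/3) + C3*exp(sqrt(3)*x*sqrt(-k)/3) - x - sqrt(3)*x^3/(3*k) + x^2/(2*k) + 6*sqrt(3)*x/k^2


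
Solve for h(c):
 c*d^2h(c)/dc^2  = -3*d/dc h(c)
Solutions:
 h(c) = C1 + C2/c^2


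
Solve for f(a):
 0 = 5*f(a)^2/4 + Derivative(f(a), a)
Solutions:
 f(a) = 4/(C1 + 5*a)


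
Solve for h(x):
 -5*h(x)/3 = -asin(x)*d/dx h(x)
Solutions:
 h(x) = C1*exp(5*Integral(1/asin(x), x)/3)


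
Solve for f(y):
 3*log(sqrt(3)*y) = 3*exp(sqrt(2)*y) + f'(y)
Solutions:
 f(y) = C1 + 3*y*log(y) + y*(-3 + 3*log(3)/2) - 3*sqrt(2)*exp(sqrt(2)*y)/2


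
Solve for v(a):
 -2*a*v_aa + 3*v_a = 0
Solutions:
 v(a) = C1 + C2*a^(5/2)


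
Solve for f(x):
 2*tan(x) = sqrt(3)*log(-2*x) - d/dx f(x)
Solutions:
 f(x) = C1 + sqrt(3)*x*(log(-x) - 1) + sqrt(3)*x*log(2) + 2*log(cos(x))


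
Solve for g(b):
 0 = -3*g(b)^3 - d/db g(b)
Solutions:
 g(b) = -sqrt(2)*sqrt(-1/(C1 - 3*b))/2
 g(b) = sqrt(2)*sqrt(-1/(C1 - 3*b))/2


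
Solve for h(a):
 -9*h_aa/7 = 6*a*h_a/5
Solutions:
 h(a) = C1 + C2*erf(sqrt(105)*a/15)


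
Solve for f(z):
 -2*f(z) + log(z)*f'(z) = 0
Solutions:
 f(z) = C1*exp(2*li(z))


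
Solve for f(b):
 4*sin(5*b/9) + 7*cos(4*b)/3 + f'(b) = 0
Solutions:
 f(b) = C1 - 7*sin(4*b)/12 + 36*cos(5*b/9)/5


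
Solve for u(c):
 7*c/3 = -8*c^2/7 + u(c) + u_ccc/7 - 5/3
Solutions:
 u(c) = C3*exp(-7^(1/3)*c) + 8*c^2/7 + 7*c/3 + (C1*sin(sqrt(3)*7^(1/3)*c/2) + C2*cos(sqrt(3)*7^(1/3)*c/2))*exp(7^(1/3)*c/2) + 5/3


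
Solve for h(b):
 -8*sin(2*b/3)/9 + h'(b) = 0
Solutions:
 h(b) = C1 - 4*cos(2*b/3)/3


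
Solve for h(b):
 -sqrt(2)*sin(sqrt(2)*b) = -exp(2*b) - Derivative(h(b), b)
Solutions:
 h(b) = C1 - exp(2*b)/2 - cos(sqrt(2)*b)


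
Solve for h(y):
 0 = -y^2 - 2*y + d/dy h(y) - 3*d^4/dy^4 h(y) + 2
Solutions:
 h(y) = C1 + C4*exp(3^(2/3)*y/3) + y^3/3 + y^2 - 2*y + (C2*sin(3^(1/6)*y/2) + C3*cos(3^(1/6)*y/2))*exp(-3^(2/3)*y/6)


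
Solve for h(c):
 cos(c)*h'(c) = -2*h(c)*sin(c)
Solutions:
 h(c) = C1*cos(c)^2


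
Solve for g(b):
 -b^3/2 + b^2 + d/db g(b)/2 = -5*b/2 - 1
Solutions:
 g(b) = C1 + b^4/4 - 2*b^3/3 - 5*b^2/2 - 2*b


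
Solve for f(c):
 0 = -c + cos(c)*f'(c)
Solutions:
 f(c) = C1 + Integral(c/cos(c), c)


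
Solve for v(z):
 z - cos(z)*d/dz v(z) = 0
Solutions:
 v(z) = C1 + Integral(z/cos(z), z)


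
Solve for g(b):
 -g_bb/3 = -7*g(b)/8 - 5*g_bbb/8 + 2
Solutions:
 g(b) = C1*exp(b*(128*2^(1/3)/(135*sqrt(878689) + 126551)^(1/3) + 32 + 2^(2/3)*(135*sqrt(878689) + 126551)^(1/3))/180)*sin(2^(1/3)*sqrt(3)*b*(-2^(1/3)*(135*sqrt(878689) + 126551)^(1/3) + 128/(135*sqrt(878689) + 126551)^(1/3))/180) + C2*exp(b*(128*2^(1/3)/(135*sqrt(878689) + 126551)^(1/3) + 32 + 2^(2/3)*(135*sqrt(878689) + 126551)^(1/3))/180)*cos(2^(1/3)*sqrt(3)*b*(-2^(1/3)*(135*sqrt(878689) + 126551)^(1/3) + 128/(135*sqrt(878689) + 126551)^(1/3))/180) + C3*exp(b*(-2^(2/3)*(135*sqrt(878689) + 126551)^(1/3) - 128*2^(1/3)/(135*sqrt(878689) + 126551)^(1/3) + 16)/90) + 16/7


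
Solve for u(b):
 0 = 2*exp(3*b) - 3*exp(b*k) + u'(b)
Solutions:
 u(b) = C1 - 2*exp(3*b)/3 + 3*exp(b*k)/k


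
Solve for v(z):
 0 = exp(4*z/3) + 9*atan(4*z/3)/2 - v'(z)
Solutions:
 v(z) = C1 + 9*z*atan(4*z/3)/2 + 3*exp(4*z/3)/4 - 27*log(16*z^2 + 9)/16


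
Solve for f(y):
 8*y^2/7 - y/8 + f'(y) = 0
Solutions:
 f(y) = C1 - 8*y^3/21 + y^2/16


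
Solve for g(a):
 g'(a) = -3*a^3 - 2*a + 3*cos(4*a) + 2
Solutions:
 g(a) = C1 - 3*a^4/4 - a^2 + 2*a + 3*sin(4*a)/4


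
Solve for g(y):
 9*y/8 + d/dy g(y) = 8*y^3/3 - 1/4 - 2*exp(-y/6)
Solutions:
 g(y) = C1 + 2*y^4/3 - 9*y^2/16 - y/4 + 12*exp(-y/6)


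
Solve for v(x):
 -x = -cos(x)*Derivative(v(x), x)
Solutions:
 v(x) = C1 + Integral(x/cos(x), x)


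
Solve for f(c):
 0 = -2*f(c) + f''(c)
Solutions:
 f(c) = C1*exp(-sqrt(2)*c) + C2*exp(sqrt(2)*c)


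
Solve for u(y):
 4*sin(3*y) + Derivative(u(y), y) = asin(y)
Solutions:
 u(y) = C1 + y*asin(y) + sqrt(1 - y^2) + 4*cos(3*y)/3


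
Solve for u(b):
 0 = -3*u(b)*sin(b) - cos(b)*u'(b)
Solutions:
 u(b) = C1*cos(b)^3


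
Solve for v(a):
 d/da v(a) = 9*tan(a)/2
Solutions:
 v(a) = C1 - 9*log(cos(a))/2


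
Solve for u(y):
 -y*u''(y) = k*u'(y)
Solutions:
 u(y) = C1 + y^(1 - re(k))*(C2*sin(log(y)*Abs(im(k))) + C3*cos(log(y)*im(k)))


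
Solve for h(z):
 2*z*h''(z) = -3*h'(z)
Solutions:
 h(z) = C1 + C2/sqrt(z)


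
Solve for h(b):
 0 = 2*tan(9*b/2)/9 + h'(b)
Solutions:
 h(b) = C1 + 4*log(cos(9*b/2))/81


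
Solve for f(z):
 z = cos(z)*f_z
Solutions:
 f(z) = C1 + Integral(z/cos(z), z)


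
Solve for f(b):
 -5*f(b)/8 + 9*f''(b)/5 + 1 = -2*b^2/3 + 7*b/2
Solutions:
 f(b) = C1*exp(-5*sqrt(2)*b/12) + C2*exp(5*sqrt(2)*b/12) + 16*b^2/15 - 28*b/5 + 968/125


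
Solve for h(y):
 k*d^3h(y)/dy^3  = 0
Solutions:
 h(y) = C1 + C2*y + C3*y^2


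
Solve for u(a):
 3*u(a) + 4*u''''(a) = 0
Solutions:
 u(a) = (C1*sin(3^(1/4)*a/2) + C2*cos(3^(1/4)*a/2))*exp(-3^(1/4)*a/2) + (C3*sin(3^(1/4)*a/2) + C4*cos(3^(1/4)*a/2))*exp(3^(1/4)*a/2)


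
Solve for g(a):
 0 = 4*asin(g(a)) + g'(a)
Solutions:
 Integral(1/asin(_y), (_y, g(a))) = C1 - 4*a


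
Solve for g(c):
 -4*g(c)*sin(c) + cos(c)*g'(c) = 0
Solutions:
 g(c) = C1/cos(c)^4


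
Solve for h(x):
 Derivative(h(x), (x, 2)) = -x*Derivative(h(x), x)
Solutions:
 h(x) = C1 + C2*erf(sqrt(2)*x/2)


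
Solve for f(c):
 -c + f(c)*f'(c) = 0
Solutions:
 f(c) = -sqrt(C1 + c^2)
 f(c) = sqrt(C1 + c^2)


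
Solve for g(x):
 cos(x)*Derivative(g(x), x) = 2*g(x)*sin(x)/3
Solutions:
 g(x) = C1/cos(x)^(2/3)


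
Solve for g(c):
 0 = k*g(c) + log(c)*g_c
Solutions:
 g(c) = C1*exp(-k*li(c))


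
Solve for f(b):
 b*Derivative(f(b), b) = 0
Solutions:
 f(b) = C1


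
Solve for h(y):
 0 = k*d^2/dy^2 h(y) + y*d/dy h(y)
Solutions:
 h(y) = C1 + C2*sqrt(k)*erf(sqrt(2)*y*sqrt(1/k)/2)


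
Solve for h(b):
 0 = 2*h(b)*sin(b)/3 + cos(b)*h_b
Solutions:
 h(b) = C1*cos(b)^(2/3)


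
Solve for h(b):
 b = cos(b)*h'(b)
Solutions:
 h(b) = C1 + Integral(b/cos(b), b)


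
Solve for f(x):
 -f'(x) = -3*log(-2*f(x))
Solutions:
 -Integral(1/(log(-_y) + log(2)), (_y, f(x)))/3 = C1 - x


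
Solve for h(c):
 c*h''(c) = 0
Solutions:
 h(c) = C1 + C2*c


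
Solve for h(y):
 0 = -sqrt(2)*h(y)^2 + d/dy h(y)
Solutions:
 h(y) = -1/(C1 + sqrt(2)*y)


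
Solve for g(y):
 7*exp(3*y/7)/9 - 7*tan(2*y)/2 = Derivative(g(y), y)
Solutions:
 g(y) = C1 + 49*exp(3*y/7)/27 + 7*log(cos(2*y))/4


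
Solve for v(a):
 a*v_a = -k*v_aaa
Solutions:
 v(a) = C1 + Integral(C2*airyai(a*(-1/k)^(1/3)) + C3*airybi(a*(-1/k)^(1/3)), a)


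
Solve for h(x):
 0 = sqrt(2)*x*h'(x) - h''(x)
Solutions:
 h(x) = C1 + C2*erfi(2^(3/4)*x/2)


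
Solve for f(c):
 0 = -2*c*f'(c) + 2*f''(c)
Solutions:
 f(c) = C1 + C2*erfi(sqrt(2)*c/2)


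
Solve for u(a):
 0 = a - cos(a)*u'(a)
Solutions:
 u(a) = C1 + Integral(a/cos(a), a)


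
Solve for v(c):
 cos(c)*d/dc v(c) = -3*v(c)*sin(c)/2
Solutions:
 v(c) = C1*cos(c)^(3/2)


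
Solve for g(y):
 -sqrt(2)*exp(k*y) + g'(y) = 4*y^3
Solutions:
 g(y) = C1 + y^4 + sqrt(2)*exp(k*y)/k


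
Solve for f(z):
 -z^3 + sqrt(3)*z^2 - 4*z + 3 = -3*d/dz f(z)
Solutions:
 f(z) = C1 + z^4/12 - sqrt(3)*z^3/9 + 2*z^2/3 - z


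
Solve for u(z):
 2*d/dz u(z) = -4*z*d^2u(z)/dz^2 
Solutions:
 u(z) = C1 + C2*sqrt(z)


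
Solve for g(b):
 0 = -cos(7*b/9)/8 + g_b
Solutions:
 g(b) = C1 + 9*sin(7*b/9)/56


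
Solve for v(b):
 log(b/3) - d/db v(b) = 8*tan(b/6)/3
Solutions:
 v(b) = C1 + b*log(b) - b*log(3) - b + 16*log(cos(b/6))


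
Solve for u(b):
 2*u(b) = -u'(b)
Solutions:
 u(b) = C1*exp(-2*b)


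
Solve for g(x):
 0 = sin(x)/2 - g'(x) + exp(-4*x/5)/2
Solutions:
 g(x) = C1 - cos(x)/2 - 5*exp(-4*x/5)/8


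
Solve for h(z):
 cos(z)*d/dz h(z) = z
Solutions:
 h(z) = C1 + Integral(z/cos(z), z)


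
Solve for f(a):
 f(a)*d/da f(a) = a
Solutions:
 f(a) = -sqrt(C1 + a^2)
 f(a) = sqrt(C1 + a^2)


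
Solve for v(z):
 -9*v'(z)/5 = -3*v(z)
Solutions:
 v(z) = C1*exp(5*z/3)


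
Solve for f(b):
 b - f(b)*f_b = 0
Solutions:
 f(b) = -sqrt(C1 + b^2)
 f(b) = sqrt(C1 + b^2)


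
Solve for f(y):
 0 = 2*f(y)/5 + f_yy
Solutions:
 f(y) = C1*sin(sqrt(10)*y/5) + C2*cos(sqrt(10)*y/5)


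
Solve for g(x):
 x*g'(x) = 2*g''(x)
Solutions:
 g(x) = C1 + C2*erfi(x/2)


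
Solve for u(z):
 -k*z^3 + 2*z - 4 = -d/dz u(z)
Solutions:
 u(z) = C1 + k*z^4/4 - z^2 + 4*z


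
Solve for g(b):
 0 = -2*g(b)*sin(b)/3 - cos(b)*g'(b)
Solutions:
 g(b) = C1*cos(b)^(2/3)


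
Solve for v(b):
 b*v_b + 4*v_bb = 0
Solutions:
 v(b) = C1 + C2*erf(sqrt(2)*b/4)


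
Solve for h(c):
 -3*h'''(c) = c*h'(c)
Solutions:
 h(c) = C1 + Integral(C2*airyai(-3^(2/3)*c/3) + C3*airybi(-3^(2/3)*c/3), c)


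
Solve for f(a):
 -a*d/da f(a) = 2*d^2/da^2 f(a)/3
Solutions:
 f(a) = C1 + C2*erf(sqrt(3)*a/2)


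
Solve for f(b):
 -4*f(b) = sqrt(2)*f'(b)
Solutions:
 f(b) = C1*exp(-2*sqrt(2)*b)


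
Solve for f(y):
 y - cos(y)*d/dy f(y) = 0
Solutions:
 f(y) = C1 + Integral(y/cos(y), y)


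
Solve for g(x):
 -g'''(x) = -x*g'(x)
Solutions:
 g(x) = C1 + Integral(C2*airyai(x) + C3*airybi(x), x)


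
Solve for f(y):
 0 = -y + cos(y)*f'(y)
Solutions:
 f(y) = C1 + Integral(y/cos(y), y)


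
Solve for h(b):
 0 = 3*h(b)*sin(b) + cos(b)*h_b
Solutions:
 h(b) = C1*cos(b)^3


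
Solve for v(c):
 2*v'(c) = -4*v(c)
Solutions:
 v(c) = C1*exp(-2*c)


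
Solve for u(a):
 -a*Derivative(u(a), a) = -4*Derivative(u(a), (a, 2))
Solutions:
 u(a) = C1 + C2*erfi(sqrt(2)*a/4)


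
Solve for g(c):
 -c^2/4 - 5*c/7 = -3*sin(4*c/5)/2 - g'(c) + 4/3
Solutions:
 g(c) = C1 + c^3/12 + 5*c^2/14 + 4*c/3 + 15*cos(4*c/5)/8


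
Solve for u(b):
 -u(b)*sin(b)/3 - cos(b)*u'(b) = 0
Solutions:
 u(b) = C1*cos(b)^(1/3)


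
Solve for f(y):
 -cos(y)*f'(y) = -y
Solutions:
 f(y) = C1 + Integral(y/cos(y), y)


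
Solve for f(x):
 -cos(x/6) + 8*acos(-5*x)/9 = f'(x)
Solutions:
 f(x) = C1 + 8*x*acos(-5*x)/9 + 8*sqrt(1 - 25*x^2)/45 - 6*sin(x/6)


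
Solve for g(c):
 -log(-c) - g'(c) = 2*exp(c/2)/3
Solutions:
 g(c) = C1 - c*log(-c) + c - 4*exp(c/2)/3


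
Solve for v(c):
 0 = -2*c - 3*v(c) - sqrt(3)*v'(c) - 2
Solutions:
 v(c) = C1*exp(-sqrt(3)*c) - 2*c/3 - 2/3 + 2*sqrt(3)/9


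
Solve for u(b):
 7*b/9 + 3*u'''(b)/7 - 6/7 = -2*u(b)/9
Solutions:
 u(b) = C3*exp(-14^(1/3)*b/3) - 7*b/2 + (C1*sin(14^(1/3)*sqrt(3)*b/6) + C2*cos(14^(1/3)*sqrt(3)*b/6))*exp(14^(1/3)*b/6) + 27/7


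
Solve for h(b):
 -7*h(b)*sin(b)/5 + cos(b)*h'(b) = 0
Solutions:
 h(b) = C1/cos(b)^(7/5)


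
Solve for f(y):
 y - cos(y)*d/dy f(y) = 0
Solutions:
 f(y) = C1 + Integral(y/cos(y), y)


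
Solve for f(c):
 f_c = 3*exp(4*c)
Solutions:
 f(c) = C1 + 3*exp(4*c)/4


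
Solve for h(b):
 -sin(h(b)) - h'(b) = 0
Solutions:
 h(b) = -acos((-C1 - exp(2*b))/(C1 - exp(2*b))) + 2*pi
 h(b) = acos((-C1 - exp(2*b))/(C1 - exp(2*b)))


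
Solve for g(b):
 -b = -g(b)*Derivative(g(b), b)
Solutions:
 g(b) = -sqrt(C1 + b^2)
 g(b) = sqrt(C1 + b^2)


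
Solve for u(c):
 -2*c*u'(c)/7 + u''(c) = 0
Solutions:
 u(c) = C1 + C2*erfi(sqrt(7)*c/7)


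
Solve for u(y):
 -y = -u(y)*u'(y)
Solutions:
 u(y) = -sqrt(C1 + y^2)
 u(y) = sqrt(C1 + y^2)


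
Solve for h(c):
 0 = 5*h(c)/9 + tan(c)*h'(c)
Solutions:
 h(c) = C1/sin(c)^(5/9)


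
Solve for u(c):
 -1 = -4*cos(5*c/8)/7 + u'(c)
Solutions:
 u(c) = C1 - c + 32*sin(5*c/8)/35


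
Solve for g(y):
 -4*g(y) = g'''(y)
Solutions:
 g(y) = C3*exp(-2^(2/3)*y) + (C1*sin(2^(2/3)*sqrt(3)*y/2) + C2*cos(2^(2/3)*sqrt(3)*y/2))*exp(2^(2/3)*y/2)


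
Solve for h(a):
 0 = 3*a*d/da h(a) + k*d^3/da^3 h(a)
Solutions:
 h(a) = C1 + Integral(C2*airyai(3^(1/3)*a*(-1/k)^(1/3)) + C3*airybi(3^(1/3)*a*(-1/k)^(1/3)), a)


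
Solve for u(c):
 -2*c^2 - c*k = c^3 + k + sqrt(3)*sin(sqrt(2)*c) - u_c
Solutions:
 u(c) = C1 + c^4/4 + 2*c^3/3 + c^2*k/2 + c*k - sqrt(6)*cos(sqrt(2)*c)/2


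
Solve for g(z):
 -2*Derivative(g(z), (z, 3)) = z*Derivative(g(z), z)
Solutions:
 g(z) = C1 + Integral(C2*airyai(-2^(2/3)*z/2) + C3*airybi(-2^(2/3)*z/2), z)


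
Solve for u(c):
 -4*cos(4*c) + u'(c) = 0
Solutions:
 u(c) = C1 + sin(4*c)


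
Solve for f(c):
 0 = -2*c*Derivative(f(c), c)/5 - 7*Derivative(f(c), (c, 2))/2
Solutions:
 f(c) = C1 + C2*erf(sqrt(70)*c/35)


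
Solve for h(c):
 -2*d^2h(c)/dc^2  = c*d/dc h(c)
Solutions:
 h(c) = C1 + C2*erf(c/2)


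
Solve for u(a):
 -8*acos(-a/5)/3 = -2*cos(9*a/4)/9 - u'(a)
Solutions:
 u(a) = C1 + 8*a*acos(-a/5)/3 + 8*sqrt(25 - a^2)/3 - 8*sin(9*a/4)/81


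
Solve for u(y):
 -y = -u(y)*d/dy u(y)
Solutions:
 u(y) = -sqrt(C1 + y^2)
 u(y) = sqrt(C1 + y^2)


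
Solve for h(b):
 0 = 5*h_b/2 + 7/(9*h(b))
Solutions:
 h(b) = -sqrt(C1 - 140*b)/15
 h(b) = sqrt(C1 - 140*b)/15


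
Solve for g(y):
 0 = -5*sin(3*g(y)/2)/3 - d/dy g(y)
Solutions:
 g(y) = -2*acos((-C1 - exp(5*y))/(C1 - exp(5*y)))/3 + 4*pi/3
 g(y) = 2*acos((-C1 - exp(5*y))/(C1 - exp(5*y)))/3


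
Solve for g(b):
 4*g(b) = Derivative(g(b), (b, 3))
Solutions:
 g(b) = C3*exp(2^(2/3)*b) + (C1*sin(2^(2/3)*sqrt(3)*b/2) + C2*cos(2^(2/3)*sqrt(3)*b/2))*exp(-2^(2/3)*b/2)


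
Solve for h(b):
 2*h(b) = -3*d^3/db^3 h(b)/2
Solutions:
 h(b) = C3*exp(-6^(2/3)*b/3) + (C1*sin(2^(2/3)*3^(1/6)*b/2) + C2*cos(2^(2/3)*3^(1/6)*b/2))*exp(6^(2/3)*b/6)


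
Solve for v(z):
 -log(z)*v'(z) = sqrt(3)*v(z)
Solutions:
 v(z) = C1*exp(-sqrt(3)*li(z))


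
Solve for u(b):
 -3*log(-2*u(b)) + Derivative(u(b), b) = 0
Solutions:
 -Integral(1/(log(-_y) + log(2)), (_y, u(b)))/3 = C1 - b


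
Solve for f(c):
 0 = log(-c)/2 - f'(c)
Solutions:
 f(c) = C1 + c*log(-c)/2 - c/2


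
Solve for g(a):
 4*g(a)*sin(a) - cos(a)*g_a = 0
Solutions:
 g(a) = C1/cos(a)^4


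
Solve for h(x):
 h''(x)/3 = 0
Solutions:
 h(x) = C1 + C2*x


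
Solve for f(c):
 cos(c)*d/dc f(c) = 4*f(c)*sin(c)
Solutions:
 f(c) = C1/cos(c)^4


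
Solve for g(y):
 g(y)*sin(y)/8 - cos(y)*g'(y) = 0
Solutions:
 g(y) = C1/cos(y)^(1/8)


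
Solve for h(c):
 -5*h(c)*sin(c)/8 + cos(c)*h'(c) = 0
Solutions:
 h(c) = C1/cos(c)^(5/8)


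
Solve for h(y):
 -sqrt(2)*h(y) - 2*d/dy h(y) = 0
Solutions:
 h(y) = C1*exp(-sqrt(2)*y/2)


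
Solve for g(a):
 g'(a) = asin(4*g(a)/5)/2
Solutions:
 Integral(1/asin(4*_y/5), (_y, g(a))) = C1 + a/2


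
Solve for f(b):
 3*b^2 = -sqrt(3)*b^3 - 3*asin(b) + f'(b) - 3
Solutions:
 f(b) = C1 + sqrt(3)*b^4/4 + b^3 + 3*b*asin(b) + 3*b + 3*sqrt(1 - b^2)


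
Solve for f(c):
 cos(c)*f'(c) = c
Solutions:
 f(c) = C1 + Integral(c/cos(c), c)


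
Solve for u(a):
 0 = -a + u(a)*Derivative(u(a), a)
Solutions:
 u(a) = -sqrt(C1 + a^2)
 u(a) = sqrt(C1 + a^2)


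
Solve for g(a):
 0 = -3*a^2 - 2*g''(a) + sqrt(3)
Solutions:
 g(a) = C1 + C2*a - a^4/8 + sqrt(3)*a^2/4


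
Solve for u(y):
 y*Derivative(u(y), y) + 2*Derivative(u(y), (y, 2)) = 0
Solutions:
 u(y) = C1 + C2*erf(y/2)


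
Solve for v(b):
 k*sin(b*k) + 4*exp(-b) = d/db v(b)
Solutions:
 v(b) = C1 - cos(b*k) - 4*exp(-b)


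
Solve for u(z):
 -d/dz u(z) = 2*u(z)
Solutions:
 u(z) = C1*exp(-2*z)


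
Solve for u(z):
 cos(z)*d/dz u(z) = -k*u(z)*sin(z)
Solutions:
 u(z) = C1*exp(k*log(cos(z)))


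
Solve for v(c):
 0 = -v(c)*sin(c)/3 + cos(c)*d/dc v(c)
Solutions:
 v(c) = C1/cos(c)^(1/3)


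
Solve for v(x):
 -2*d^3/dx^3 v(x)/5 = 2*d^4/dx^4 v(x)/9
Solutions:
 v(x) = C1 + C2*x + C3*x^2 + C4*exp(-9*x/5)


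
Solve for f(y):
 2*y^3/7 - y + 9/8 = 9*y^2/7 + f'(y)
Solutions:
 f(y) = C1 + y^4/14 - 3*y^3/7 - y^2/2 + 9*y/8


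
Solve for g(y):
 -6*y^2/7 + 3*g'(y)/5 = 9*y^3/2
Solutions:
 g(y) = C1 + 15*y^4/8 + 10*y^3/21


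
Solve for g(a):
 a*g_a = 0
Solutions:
 g(a) = C1


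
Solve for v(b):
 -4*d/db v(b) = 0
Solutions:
 v(b) = C1


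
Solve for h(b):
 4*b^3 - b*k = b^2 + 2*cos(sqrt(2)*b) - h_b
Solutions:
 h(b) = C1 - b^4 + b^3/3 + b^2*k/2 + sqrt(2)*sin(sqrt(2)*b)


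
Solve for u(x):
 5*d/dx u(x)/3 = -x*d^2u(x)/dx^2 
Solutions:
 u(x) = C1 + C2/x^(2/3)


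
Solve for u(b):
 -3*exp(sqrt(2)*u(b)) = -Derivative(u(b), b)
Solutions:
 u(b) = sqrt(2)*(2*log(-1/(C1 + 3*b)) - log(2))/4


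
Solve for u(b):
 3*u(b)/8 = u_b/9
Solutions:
 u(b) = C1*exp(27*b/8)


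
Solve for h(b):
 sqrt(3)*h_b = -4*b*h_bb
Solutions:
 h(b) = C1 + C2*b^(1 - sqrt(3)/4)


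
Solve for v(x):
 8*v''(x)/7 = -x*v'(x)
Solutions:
 v(x) = C1 + C2*erf(sqrt(7)*x/4)


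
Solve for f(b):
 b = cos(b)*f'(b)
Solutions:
 f(b) = C1 + Integral(b/cos(b), b)


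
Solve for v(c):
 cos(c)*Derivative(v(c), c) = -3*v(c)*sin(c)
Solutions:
 v(c) = C1*cos(c)^3


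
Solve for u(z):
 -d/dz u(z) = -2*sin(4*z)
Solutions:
 u(z) = C1 - cos(4*z)/2


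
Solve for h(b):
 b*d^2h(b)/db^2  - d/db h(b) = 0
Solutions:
 h(b) = C1 + C2*b^2


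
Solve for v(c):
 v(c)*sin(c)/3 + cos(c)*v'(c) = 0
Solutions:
 v(c) = C1*cos(c)^(1/3)


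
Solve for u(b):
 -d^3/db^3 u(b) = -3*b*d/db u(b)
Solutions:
 u(b) = C1 + Integral(C2*airyai(3^(1/3)*b) + C3*airybi(3^(1/3)*b), b)


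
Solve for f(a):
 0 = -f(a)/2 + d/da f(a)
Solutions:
 f(a) = C1*exp(a/2)


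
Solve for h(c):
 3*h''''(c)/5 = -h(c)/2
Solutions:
 h(c) = (C1*sin(10^(1/4)*3^(3/4)*c/6) + C2*cos(10^(1/4)*3^(3/4)*c/6))*exp(-10^(1/4)*3^(3/4)*c/6) + (C3*sin(10^(1/4)*3^(3/4)*c/6) + C4*cos(10^(1/4)*3^(3/4)*c/6))*exp(10^(1/4)*3^(3/4)*c/6)


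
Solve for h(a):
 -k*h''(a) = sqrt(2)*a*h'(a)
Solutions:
 h(a) = C1 + C2*sqrt(k)*erf(2^(3/4)*a*sqrt(1/k)/2)


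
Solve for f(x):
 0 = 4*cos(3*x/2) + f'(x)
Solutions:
 f(x) = C1 - 8*sin(3*x/2)/3


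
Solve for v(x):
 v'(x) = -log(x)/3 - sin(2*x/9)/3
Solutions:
 v(x) = C1 - x*log(x)/3 + x/3 + 3*cos(2*x/9)/2


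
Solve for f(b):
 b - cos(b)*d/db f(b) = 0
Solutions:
 f(b) = C1 + Integral(b/cos(b), b)


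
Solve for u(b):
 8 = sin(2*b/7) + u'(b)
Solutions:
 u(b) = C1 + 8*b + 7*cos(2*b/7)/2


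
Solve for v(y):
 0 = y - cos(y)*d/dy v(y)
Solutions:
 v(y) = C1 + Integral(y/cos(y), y)


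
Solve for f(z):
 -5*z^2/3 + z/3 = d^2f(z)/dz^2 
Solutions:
 f(z) = C1 + C2*z - 5*z^4/36 + z^3/18


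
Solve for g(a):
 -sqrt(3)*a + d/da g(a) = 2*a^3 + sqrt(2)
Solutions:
 g(a) = C1 + a^4/2 + sqrt(3)*a^2/2 + sqrt(2)*a


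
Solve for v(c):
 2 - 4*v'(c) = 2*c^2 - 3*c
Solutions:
 v(c) = C1 - c^3/6 + 3*c^2/8 + c/2


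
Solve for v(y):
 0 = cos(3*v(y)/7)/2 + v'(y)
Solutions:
 y/2 - 7*log(sin(3*v(y)/7) - 1)/6 + 7*log(sin(3*v(y)/7) + 1)/6 = C1


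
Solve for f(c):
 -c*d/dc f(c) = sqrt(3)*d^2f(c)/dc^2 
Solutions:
 f(c) = C1 + C2*erf(sqrt(2)*3^(3/4)*c/6)


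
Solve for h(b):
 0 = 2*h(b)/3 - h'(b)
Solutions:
 h(b) = C1*exp(2*b/3)


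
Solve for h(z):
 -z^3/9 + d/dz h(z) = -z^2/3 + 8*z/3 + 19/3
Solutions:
 h(z) = C1 + z^4/36 - z^3/9 + 4*z^2/3 + 19*z/3


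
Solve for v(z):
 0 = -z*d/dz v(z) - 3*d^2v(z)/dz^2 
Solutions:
 v(z) = C1 + C2*erf(sqrt(6)*z/6)


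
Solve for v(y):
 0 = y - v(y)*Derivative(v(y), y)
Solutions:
 v(y) = -sqrt(C1 + y^2)
 v(y) = sqrt(C1 + y^2)


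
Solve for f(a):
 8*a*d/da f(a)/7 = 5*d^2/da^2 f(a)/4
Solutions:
 f(a) = C1 + C2*erfi(4*sqrt(35)*a/35)


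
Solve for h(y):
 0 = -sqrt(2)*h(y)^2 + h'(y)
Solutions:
 h(y) = -1/(C1 + sqrt(2)*y)


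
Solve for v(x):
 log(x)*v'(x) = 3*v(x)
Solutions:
 v(x) = C1*exp(3*li(x))


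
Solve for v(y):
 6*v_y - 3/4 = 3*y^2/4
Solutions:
 v(y) = C1 + y^3/24 + y/8


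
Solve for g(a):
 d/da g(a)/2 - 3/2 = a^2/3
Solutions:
 g(a) = C1 + 2*a^3/9 + 3*a


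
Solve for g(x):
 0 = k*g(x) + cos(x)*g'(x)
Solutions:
 g(x) = C1*exp(k*(log(sin(x) - 1) - log(sin(x) + 1))/2)


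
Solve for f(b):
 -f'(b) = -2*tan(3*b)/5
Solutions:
 f(b) = C1 - 2*log(cos(3*b))/15


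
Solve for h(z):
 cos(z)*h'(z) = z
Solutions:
 h(z) = C1 + Integral(z/cos(z), z)


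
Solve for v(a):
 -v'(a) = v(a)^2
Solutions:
 v(a) = 1/(C1 + a)


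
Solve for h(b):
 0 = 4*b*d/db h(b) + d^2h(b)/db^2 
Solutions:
 h(b) = C1 + C2*erf(sqrt(2)*b)


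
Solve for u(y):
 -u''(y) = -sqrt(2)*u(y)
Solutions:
 u(y) = C1*exp(-2^(1/4)*y) + C2*exp(2^(1/4)*y)


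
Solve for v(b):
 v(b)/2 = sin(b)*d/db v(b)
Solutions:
 v(b) = C1*(cos(b) - 1)^(1/4)/(cos(b) + 1)^(1/4)


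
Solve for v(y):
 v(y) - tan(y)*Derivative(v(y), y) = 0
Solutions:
 v(y) = C1*sin(y)


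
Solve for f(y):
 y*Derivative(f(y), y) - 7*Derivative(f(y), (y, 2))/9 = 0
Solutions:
 f(y) = C1 + C2*erfi(3*sqrt(14)*y/14)


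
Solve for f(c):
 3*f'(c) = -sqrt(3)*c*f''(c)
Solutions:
 f(c) = C1 + C2*c^(1 - sqrt(3))


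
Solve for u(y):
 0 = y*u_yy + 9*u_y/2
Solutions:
 u(y) = C1 + C2/y^(7/2)


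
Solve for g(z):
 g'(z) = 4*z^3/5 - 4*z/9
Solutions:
 g(z) = C1 + z^4/5 - 2*z^2/9


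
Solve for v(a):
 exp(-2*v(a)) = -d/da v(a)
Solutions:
 v(a) = log(-sqrt(C1 - 2*a))
 v(a) = log(C1 - 2*a)/2


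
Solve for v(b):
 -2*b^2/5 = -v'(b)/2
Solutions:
 v(b) = C1 + 4*b^3/15


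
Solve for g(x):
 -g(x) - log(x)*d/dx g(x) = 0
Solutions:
 g(x) = C1*exp(-li(x))


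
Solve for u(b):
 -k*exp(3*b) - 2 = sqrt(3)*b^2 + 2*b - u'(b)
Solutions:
 u(b) = C1 + sqrt(3)*b^3/3 + b^2 + 2*b + k*exp(3*b)/3


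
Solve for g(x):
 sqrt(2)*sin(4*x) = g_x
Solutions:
 g(x) = C1 - sqrt(2)*cos(4*x)/4


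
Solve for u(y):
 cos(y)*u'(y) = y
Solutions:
 u(y) = C1 + Integral(y/cos(y), y)


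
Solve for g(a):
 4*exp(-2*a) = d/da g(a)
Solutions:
 g(a) = C1 - 2*exp(-2*a)


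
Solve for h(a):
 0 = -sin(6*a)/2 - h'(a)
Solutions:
 h(a) = C1 + cos(6*a)/12


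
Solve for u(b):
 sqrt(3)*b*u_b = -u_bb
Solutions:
 u(b) = C1 + C2*erf(sqrt(2)*3^(1/4)*b/2)


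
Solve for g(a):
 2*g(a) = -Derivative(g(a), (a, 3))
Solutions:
 g(a) = C3*exp(-2^(1/3)*a) + (C1*sin(2^(1/3)*sqrt(3)*a/2) + C2*cos(2^(1/3)*sqrt(3)*a/2))*exp(2^(1/3)*a/2)


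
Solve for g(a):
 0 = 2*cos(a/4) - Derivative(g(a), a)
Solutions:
 g(a) = C1 + 8*sin(a/4)


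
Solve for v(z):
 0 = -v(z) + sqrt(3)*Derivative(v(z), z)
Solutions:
 v(z) = C1*exp(sqrt(3)*z/3)


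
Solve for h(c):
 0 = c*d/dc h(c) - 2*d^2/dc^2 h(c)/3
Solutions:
 h(c) = C1 + C2*erfi(sqrt(3)*c/2)


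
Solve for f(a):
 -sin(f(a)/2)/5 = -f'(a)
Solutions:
 -a/5 + log(cos(f(a)/2) - 1) - log(cos(f(a)/2) + 1) = C1


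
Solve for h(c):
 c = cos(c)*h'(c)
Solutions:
 h(c) = C1 + Integral(c/cos(c), c)


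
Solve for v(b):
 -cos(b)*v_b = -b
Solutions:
 v(b) = C1 + Integral(b/cos(b), b)


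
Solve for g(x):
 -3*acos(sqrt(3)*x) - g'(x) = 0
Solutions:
 g(x) = C1 - 3*x*acos(sqrt(3)*x) + sqrt(3)*sqrt(1 - 3*x^2)


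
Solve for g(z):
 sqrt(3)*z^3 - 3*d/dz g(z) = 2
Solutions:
 g(z) = C1 + sqrt(3)*z^4/12 - 2*z/3


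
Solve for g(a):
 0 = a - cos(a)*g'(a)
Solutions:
 g(a) = C1 + Integral(a/cos(a), a)


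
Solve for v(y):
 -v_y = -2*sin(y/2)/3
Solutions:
 v(y) = C1 - 4*cos(y/2)/3


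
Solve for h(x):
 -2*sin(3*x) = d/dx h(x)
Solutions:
 h(x) = C1 + 2*cos(3*x)/3


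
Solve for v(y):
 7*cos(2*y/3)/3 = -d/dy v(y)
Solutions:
 v(y) = C1 - 7*sin(2*y/3)/2


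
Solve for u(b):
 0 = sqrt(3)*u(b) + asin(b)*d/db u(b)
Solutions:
 u(b) = C1*exp(-sqrt(3)*Integral(1/asin(b), b))


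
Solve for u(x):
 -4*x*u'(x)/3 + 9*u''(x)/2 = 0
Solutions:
 u(x) = C1 + C2*erfi(2*sqrt(3)*x/9)


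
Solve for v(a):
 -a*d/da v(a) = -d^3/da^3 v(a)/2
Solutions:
 v(a) = C1 + Integral(C2*airyai(2^(1/3)*a) + C3*airybi(2^(1/3)*a), a)


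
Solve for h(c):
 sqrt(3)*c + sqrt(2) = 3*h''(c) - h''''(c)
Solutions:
 h(c) = C1 + C2*c + C3*exp(-sqrt(3)*c) + C4*exp(sqrt(3)*c) + sqrt(3)*c^3/18 + sqrt(2)*c^2/6


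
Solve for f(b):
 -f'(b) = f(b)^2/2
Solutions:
 f(b) = 2/(C1 + b)


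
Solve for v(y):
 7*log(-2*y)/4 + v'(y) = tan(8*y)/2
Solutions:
 v(y) = C1 - 7*y*log(-y)/4 - 7*y*log(2)/4 + 7*y/4 - log(cos(8*y))/16


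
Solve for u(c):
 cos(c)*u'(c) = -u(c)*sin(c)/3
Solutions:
 u(c) = C1*cos(c)^(1/3)


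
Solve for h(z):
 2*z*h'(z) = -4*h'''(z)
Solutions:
 h(z) = C1 + Integral(C2*airyai(-2^(2/3)*z/2) + C3*airybi(-2^(2/3)*z/2), z)


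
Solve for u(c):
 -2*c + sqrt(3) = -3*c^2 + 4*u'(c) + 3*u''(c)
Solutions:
 u(c) = C1 + C2*exp(-4*c/3) + c^3/4 - 13*c^2/16 + sqrt(3)*c/4 + 39*c/32


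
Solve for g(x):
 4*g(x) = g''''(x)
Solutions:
 g(x) = C1*exp(-sqrt(2)*x) + C2*exp(sqrt(2)*x) + C3*sin(sqrt(2)*x) + C4*cos(sqrt(2)*x)


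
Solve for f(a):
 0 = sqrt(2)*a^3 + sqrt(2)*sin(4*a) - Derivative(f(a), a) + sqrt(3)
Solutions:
 f(a) = C1 + sqrt(2)*a^4/4 + sqrt(3)*a - sqrt(2)*cos(4*a)/4


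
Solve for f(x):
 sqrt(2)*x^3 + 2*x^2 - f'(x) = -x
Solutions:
 f(x) = C1 + sqrt(2)*x^4/4 + 2*x^3/3 + x^2/2


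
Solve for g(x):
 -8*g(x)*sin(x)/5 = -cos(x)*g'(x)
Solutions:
 g(x) = C1/cos(x)^(8/5)


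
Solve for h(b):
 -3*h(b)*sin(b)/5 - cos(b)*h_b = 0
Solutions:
 h(b) = C1*cos(b)^(3/5)


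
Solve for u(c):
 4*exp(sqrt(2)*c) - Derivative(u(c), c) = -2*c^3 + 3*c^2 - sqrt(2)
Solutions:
 u(c) = C1 + c^4/2 - c^3 + sqrt(2)*c + 2*sqrt(2)*exp(sqrt(2)*c)


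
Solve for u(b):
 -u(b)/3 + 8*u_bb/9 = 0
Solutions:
 u(b) = C1*exp(-sqrt(6)*b/4) + C2*exp(sqrt(6)*b/4)


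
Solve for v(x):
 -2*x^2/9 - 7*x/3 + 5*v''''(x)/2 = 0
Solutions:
 v(x) = C1 + C2*x + C3*x^2 + C4*x^3 + x^6/4050 + 7*x^5/900


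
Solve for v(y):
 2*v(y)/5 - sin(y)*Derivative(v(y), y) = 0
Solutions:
 v(y) = C1*(cos(y) - 1)^(1/5)/(cos(y) + 1)^(1/5)


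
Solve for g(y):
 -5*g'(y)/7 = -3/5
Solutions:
 g(y) = C1 + 21*y/25


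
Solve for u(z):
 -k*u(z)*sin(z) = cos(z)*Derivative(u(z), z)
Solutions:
 u(z) = C1*exp(k*log(cos(z)))


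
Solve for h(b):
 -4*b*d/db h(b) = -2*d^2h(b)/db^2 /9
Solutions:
 h(b) = C1 + C2*erfi(3*b)


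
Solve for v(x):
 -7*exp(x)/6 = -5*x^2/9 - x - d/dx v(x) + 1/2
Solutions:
 v(x) = C1 - 5*x^3/27 - x^2/2 + x/2 + 7*exp(x)/6


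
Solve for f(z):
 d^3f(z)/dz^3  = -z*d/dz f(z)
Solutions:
 f(z) = C1 + Integral(C2*airyai(-z) + C3*airybi(-z), z)


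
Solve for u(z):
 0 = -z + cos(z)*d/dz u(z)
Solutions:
 u(z) = C1 + Integral(z/cos(z), z)


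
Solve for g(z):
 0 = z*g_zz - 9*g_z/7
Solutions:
 g(z) = C1 + C2*z^(16/7)


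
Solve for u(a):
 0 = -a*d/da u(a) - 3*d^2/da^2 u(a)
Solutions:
 u(a) = C1 + C2*erf(sqrt(6)*a/6)


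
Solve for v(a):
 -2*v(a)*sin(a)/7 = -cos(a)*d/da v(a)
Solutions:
 v(a) = C1/cos(a)^(2/7)


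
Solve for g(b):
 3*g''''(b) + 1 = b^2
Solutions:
 g(b) = C1 + C2*b + C3*b^2 + C4*b^3 + b^6/1080 - b^4/72


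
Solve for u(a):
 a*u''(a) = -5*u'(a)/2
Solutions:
 u(a) = C1 + C2/a^(3/2)


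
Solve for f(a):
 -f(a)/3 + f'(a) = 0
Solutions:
 f(a) = C1*exp(a/3)


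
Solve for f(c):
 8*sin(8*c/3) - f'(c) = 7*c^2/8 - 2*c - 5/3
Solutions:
 f(c) = C1 - 7*c^3/24 + c^2 + 5*c/3 - 3*cos(8*c/3)


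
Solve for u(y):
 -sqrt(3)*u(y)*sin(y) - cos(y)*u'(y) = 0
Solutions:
 u(y) = C1*cos(y)^(sqrt(3))


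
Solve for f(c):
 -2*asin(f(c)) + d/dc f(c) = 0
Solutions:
 Integral(1/asin(_y), (_y, f(c))) = C1 + 2*c


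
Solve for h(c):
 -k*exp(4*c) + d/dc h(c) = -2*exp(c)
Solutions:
 h(c) = C1 + k*exp(4*c)/4 - 2*exp(c)


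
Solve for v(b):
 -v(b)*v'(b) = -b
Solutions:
 v(b) = -sqrt(C1 + b^2)
 v(b) = sqrt(C1 + b^2)


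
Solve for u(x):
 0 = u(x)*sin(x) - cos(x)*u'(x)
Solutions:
 u(x) = C1/cos(x)


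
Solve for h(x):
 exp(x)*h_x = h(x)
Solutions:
 h(x) = C1*exp(-exp(-x))


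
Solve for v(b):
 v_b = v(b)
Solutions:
 v(b) = C1*exp(b)


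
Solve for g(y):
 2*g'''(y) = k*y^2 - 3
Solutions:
 g(y) = C1 + C2*y + C3*y^2 + k*y^5/120 - y^3/4


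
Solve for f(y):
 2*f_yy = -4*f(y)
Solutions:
 f(y) = C1*sin(sqrt(2)*y) + C2*cos(sqrt(2)*y)


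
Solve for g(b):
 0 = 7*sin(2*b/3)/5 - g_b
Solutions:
 g(b) = C1 - 21*cos(2*b/3)/10


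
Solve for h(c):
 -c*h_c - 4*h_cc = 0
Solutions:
 h(c) = C1 + C2*erf(sqrt(2)*c/4)


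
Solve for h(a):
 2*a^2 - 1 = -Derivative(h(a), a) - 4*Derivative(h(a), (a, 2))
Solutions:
 h(a) = C1 + C2*exp(-a/4) - 2*a^3/3 + 8*a^2 - 63*a


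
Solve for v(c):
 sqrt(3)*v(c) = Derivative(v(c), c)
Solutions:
 v(c) = C1*exp(sqrt(3)*c)


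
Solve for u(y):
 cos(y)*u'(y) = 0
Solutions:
 u(y) = C1


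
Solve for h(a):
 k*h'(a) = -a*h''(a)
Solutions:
 h(a) = C1 + a^(1 - re(k))*(C2*sin(log(a)*Abs(im(k))) + C3*cos(log(a)*im(k)))


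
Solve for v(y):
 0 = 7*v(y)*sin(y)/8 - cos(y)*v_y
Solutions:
 v(y) = C1/cos(y)^(7/8)


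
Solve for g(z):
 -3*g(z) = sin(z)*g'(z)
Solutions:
 g(z) = C1*(cos(z) + 1)^(3/2)/(cos(z) - 1)^(3/2)


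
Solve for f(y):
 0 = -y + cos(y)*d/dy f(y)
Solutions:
 f(y) = C1 + Integral(y/cos(y), y)


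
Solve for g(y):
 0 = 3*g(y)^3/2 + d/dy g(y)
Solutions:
 g(y) = -sqrt(-1/(C1 - 3*y))
 g(y) = sqrt(-1/(C1 - 3*y))


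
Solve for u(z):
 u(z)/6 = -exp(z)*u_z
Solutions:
 u(z) = C1*exp(exp(-z)/6)


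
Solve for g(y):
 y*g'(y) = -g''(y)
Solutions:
 g(y) = C1 + C2*erf(sqrt(2)*y/2)


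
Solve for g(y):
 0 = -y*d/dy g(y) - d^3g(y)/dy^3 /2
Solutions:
 g(y) = C1 + Integral(C2*airyai(-2^(1/3)*y) + C3*airybi(-2^(1/3)*y), y)


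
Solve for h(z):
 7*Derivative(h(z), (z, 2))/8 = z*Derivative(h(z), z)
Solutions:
 h(z) = C1 + C2*erfi(2*sqrt(7)*z/7)


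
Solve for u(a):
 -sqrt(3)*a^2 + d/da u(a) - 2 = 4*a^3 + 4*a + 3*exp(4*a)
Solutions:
 u(a) = C1 + a^4 + sqrt(3)*a^3/3 + 2*a^2 + 2*a + 3*exp(4*a)/4


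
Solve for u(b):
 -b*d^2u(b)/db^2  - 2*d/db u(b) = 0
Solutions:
 u(b) = C1 + C2/b


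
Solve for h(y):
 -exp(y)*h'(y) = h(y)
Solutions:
 h(y) = C1*exp(exp(-y))


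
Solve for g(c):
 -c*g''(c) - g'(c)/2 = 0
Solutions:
 g(c) = C1 + C2*sqrt(c)


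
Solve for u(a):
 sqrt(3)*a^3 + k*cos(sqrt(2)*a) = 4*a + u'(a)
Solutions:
 u(a) = C1 + sqrt(3)*a^4/4 - 2*a^2 + sqrt(2)*k*sin(sqrt(2)*a)/2


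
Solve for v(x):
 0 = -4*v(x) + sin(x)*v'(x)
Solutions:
 v(x) = C1*(cos(x)^2 - 2*cos(x) + 1)/(cos(x)^2 + 2*cos(x) + 1)
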